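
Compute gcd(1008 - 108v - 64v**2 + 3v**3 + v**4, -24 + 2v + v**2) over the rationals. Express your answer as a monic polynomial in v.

Repeated division with remainder:
  v**4 + 3v**3 - 64v**2 - 108v + 1008 = (v**2 + v - 42)(v**2 + 2v - 24) + (0)
The last nonzero remainder v**2 + 2v - 24 is already monic.

-24 + 2v + v**2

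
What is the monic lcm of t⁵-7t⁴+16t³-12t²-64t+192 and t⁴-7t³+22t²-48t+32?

Euclidean algorithm in ℚ[t]:
  t⁵-7t⁴+16t³-12t²-64t+192 = (t)(t⁴-7t³+22t²-48t+32) + (-6t³+36t²-96t+192)
  t⁴-7t³+22t²-48t+32 = (-(1/6)t+1/6)(-6t³+36t²-96t+192) + (0)
Last nonzero remainder: -6t³+36t²-96t+192. Dividing through by -6 gives the monic gcd t³-6t²+16t-32.
Then lcm(f, g) = f·g / gcd(f, g); expanding and making the result monic gives the answer.

t⁶-8t⁵+23t⁴-28t³-52t²+256t-192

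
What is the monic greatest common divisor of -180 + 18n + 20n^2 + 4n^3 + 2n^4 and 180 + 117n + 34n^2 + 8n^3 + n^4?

By polynomial division,
  2n^4 + 4n^3 + 20n^2 + 18n - 180 = (2)(n^4 + 8n^3 + 34n^2 + 117n + 180) + (-12n^3 - 48n^2 - 216n - 540)
  n^4 + 8n^3 + 34n^2 + 117n + 180 = (-(1/12)n - 1/3)(-12n^3 - 48n^2 - 216n - 540) + (0)
Last nonzero remainder: -12n^3 - 48n^2 - 216n - 540. Dividing through by -12 gives the monic gcd n^3 + 4n^2 + 18n + 45.

45 + 18n + 4n^2 + n^3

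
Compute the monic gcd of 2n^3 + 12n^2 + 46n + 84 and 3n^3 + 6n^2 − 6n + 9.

By polynomial division,
  2n^3 + 12n^2 + 46n + 84 = (2/3)(3n^3 + 6n^2 − 6n + 9) + (8n^2 + 50n + 78)
  3n^3 + 6n^2 − 6n + 9 = ((3/8)n − 51/32)(8n^2 + 50n + 78) + ((711/16)n + 2133/16)
  8n^2 + 50n + 78 = ((128/711)n + 416/711)((711/16)n + 2133/16) + (0)
Last nonzero remainder: (711/16)n + 2133/16. Dividing through by 711/16 gives the monic gcd n + 3.

n + 3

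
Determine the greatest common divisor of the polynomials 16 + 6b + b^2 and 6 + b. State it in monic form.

By polynomial division,
  b^2 + 6b + 16 = (b)(b + 6) + (16)
  b + 6 = ((1/16)b + 3/8)(16) + (0)
The last nonzero remainder is the constant 16, so the polynomials are coprime and gcd = 1.

1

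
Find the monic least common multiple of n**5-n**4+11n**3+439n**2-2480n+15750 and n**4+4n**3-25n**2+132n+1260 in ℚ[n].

n**7+11n**6+35n**5+535n**4+3184n**3+1794n**2+99720n+567000

Apply the Euclidean algorithm:
  n**5-n**4+11n**3+439n**2-2480n+15750 = (n-5)(n**4+4n**3-25n**2+132n+1260) + (56n**3+182n**2-3080n+22050)
  n**4+4n**3-25n**2+132n+1260 = ((1/56)n+3/224)(56n**3+182n**2-3080n+22050) + ((441/16)n**2-(441/2)n+15435/16)
  56n**3+182n**2-3080n+22050 = ((128/63)n+160/7)((441/16)n**2-(441/2)n+15435/16) + (0)
Last nonzero remainder: (441/16)n**2-(441/2)n+15435/16. Dividing through by 441/16 gives the monic gcd n**2-8n+35.
Then lcm(f, g) = f·g / gcd(f, g); expanding and making the result monic gives the answer.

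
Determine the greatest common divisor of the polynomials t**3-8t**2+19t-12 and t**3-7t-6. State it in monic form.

Apply the Euclidean algorithm:
  t**3-8t**2+19t-12 = (t**3-7t-6) + (-8t**2+26t-6)
  t**3-7t-6 = (-(1/8)t-13/32)(-8t**2+26t-6) + ((45/16)t-135/16)
  -8t**2+26t-6 = (-(128/45)t+32/45)((45/16)t-135/16) + (0)
Last nonzero remainder: (45/16)t-135/16. Dividing through by 45/16 gives the monic gcd t-3.

t-3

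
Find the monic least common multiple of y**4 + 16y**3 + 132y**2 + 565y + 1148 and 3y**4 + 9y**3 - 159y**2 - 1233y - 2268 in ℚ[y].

y**6 + 10y**5 + 9y**4 - 659y**3 - 5806y**2 - 22143y - 30996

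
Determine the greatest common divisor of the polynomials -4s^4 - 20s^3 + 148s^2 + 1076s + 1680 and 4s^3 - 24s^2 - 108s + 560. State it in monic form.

s^2 - 2s - 35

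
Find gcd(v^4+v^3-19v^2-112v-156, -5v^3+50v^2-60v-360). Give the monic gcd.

Apply the Euclidean algorithm:
  v^4+v^3-19v^2-112v-156 = (-(1/5)v-11/5)(-5v^3+50v^2-60v-360) + (79v^2-316v-948)
  -5v^3+50v^2-60v-360 = (-(5/79)v+30/79)(79v^2-316v-948) + (0)
Last nonzero remainder: 79v^2-316v-948. Dividing through by 79 gives the monic gcd v^2-4v-12.

v^2-4v-12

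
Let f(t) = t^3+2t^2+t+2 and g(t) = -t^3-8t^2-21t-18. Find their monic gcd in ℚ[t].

Euclidean algorithm in ℚ[t]:
  t^3+2t^2+t+2 = (-1)(-t^3-8t^2-21t-18) + (-6t^2-20t-16)
  -t^3-8t^2-21t-18 = ((1/6)t+7/9)(-6t^2-20t-16) + (-(25/9)t-50/9)
  -6t^2-20t-16 = ((54/25)t+72/25)(-(25/9)t-50/9) + (0)
Last nonzero remainder: -(25/9)t-50/9. Dividing through by -25/9 gives the monic gcd t+2.

t+2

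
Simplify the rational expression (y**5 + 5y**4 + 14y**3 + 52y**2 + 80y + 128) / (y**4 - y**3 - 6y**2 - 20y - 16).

Euclidean algorithm in ℚ[y]:
  y**5 + 5y**4 + 14y**3 + 52y**2 + 80y + 128 = (y + 6)(y**4 - y**3 - 6y**2 - 20y - 16) + (26y**3 + 108y**2 + 216y + 224)
  y**4 - y**3 - 6y**2 - 20y - 16 = ((1/26)y - 67/338)(26y**3 + 108y**2 + 216y + 224) + ((1200/169)y**2 + (2400/169)y + 4800/169)
  26y**3 + 108y**2 + 216y + 224 = ((2197/600)y + 1183/150)((1200/169)y**2 + (2400/169)y + 4800/169) + (0)
Last nonzero remainder: (1200/169)y**2 + (2400/169)y + 4800/169. Dividing through by 1200/169 gives the monic gcd y**2 + 2y + 4.
Cancel y**2 + 2y + 4 from numerator and denominator to get the reduced form.

(y**3 + 3y**2 + 4y + 32)/(y**2 - 3y - 4)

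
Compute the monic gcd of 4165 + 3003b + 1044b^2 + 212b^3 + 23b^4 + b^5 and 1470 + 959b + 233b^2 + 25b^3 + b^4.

245 + 119b + 19b^2 + b^3

Repeated division with remainder:
  b^5 + 23b^4 + 212b^3 + 1044b^2 + 3003b + 4165 = (b - 2)(b^4 + 25b^3 + 233b^2 + 959b + 1470) + (29b^3 + 551b^2 + 3451b + 7105)
  b^4 + 25b^3 + 233b^2 + 959b + 1470 = ((1/29)b + 6/29)(29b^3 + 551b^2 + 3451b + 7105) + (0)
Last nonzero remainder: 29b^3 + 551b^2 + 3451b + 7105. Dividing through by 29 gives the monic gcd b^3 + 19b^2 + 119b + 245.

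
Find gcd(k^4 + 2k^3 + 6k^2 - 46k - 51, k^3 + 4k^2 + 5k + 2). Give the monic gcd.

k + 1

Apply the Euclidean algorithm:
  k^4 + 2k^3 + 6k^2 - 46k - 51 = (k - 2)(k^3 + 4k^2 + 5k + 2) + (9k^2 - 38k - 47)
  k^3 + 4k^2 + 5k + 2 = ((1/9)k + 74/81)(9k^2 - 38k - 47) + ((3640/81)k + 3640/81)
  9k^2 - 38k - 47 = ((729/3640)k - 3807/3640)((3640/81)k + 3640/81) + (0)
Last nonzero remainder: (3640/81)k + 3640/81. Dividing through by 3640/81 gives the monic gcd k + 1.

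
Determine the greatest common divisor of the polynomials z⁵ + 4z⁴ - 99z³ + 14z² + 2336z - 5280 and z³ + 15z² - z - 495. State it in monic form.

z² + 6z - 55

Apply the Euclidean algorithm:
  z⁵ + 4z⁴ - 99z³ + 14z² + 2336z - 5280 = (z² - 11z + 67)(z³ + 15z² - z - 495) + (-507z² - 3042z + 27885)
  z³ + 15z² - z - 495 = (-(1/507)z - 3/169)(-507z² - 3042z + 27885) + (0)
Last nonzero remainder: -507z² - 3042z + 27885. Dividing through by -507 gives the monic gcd z² + 6z - 55.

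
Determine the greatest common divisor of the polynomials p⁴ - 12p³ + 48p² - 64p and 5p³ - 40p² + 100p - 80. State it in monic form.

Repeated division with remainder:
  p⁴ - 12p³ + 48p² - 64p = ((1/5)p - 4/5)(5p³ - 40p² + 100p - 80) + (-4p² + 32p - 64)
  5p³ - 40p² + 100p - 80 = (-(5/4)p)(-4p² + 32p - 64) + (20p - 80)
  -4p² + 32p - 64 = (-(1/5)p + 4/5)(20p - 80) + (0)
Last nonzero remainder: 20p - 80. Dividing through by 20 gives the monic gcd p - 4.

p - 4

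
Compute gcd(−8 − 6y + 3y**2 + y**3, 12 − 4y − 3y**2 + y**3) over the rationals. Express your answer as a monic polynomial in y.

−2 + y

By polynomial division,
  y**3 + 3y**2 − 6y − 8 = (y**3 − 3y**2 − 4y + 12) + (6y**2 − 2y − 20)
  y**3 − 3y**2 − 4y + 12 = ((1/6)y − 4/9)(6y**2 − 2y − 20) + (−(14/9)y + 28/9)
  6y**2 − 2y − 20 = (−(27/7)y − 45/7)(−(14/9)y + 28/9) + (0)
Last nonzero remainder: −(14/9)y + 28/9. Dividing through by −14/9 gives the monic gcd y − 2.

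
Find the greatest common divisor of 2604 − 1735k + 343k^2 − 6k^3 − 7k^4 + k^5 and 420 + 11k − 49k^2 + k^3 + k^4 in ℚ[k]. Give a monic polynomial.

−28 + 3k + k^2

Repeated division with remainder:
  k^5 − 7k^4 − 6k^3 + 343k^2 − 1735k + 2604 = (k − 8)(k^4 + k^3 − 49k^2 + 11k + 420) + (51k^3 − 60k^2 − 2067k + 5964)
  k^4 + k^3 − 49k^2 + 11k + 420 = ((1/51)k + 37/867)(51k^3 − 60k^2 − 2067k + 5964) + (−(1708/289)k^2 − (5124/289)k + 47824/289)
  51k^3 − 60k^2 − 2067k + 5964 = (−(14739/1708)k + 61557/1708)(−(1708/289)k^2 − (5124/289)k + 47824/289) + (0)
Last nonzero remainder: −(1708/289)k^2 − (5124/289)k + 47824/289. Dividing through by −1708/289 gives the monic gcd k^2 + 3k − 28.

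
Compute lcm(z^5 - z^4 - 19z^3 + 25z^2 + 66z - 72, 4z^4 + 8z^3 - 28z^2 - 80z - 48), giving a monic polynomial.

Euclidean algorithm in ℚ[z]:
  z^5 - z^4 - 19z^3 + 25z^2 + 66z - 72 = ((1/4)z - 3/4)(4z^4 + 8z^3 - 28z^2 - 80z - 48) + (-6z^3 + 24z^2 + 18z - 108)
  4z^4 + 8z^3 - 28z^2 - 80z - 48 = (-(2/3)z - 4)(-6z^3 + 24z^2 + 18z - 108) + (80z^2 - 80z - 480)
  -6z^3 + 24z^2 + 18z - 108 = (-(3/40)z + 9/40)(80z^2 - 80z - 480) + (0)
Last nonzero remainder: 80z^2 - 80z - 480. Dividing through by 80 gives the monic gcd z^2 - z - 6.
Then lcm(f, g) = f·g / gcd(f, g); expanding and making the result monic gives the answer.

z^7 + 2z^6 - 20z^5 - 34z^4 + 103z^3 + 176z^2 - 84z - 144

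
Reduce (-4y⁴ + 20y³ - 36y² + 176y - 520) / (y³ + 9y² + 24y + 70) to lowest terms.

Repeated division with remainder:
  -4y⁴ + 20y³ - 36y² + 176y - 520 = (-4y + 56)(y³ + 9y² + 24y + 70) + (-444y² - 888y - 4440)
  y³ + 9y² + 24y + 70 = (-(1/444)y - 7/444)(-444y² - 888y - 4440) + (0)
Last nonzero remainder: -444y² - 888y - 4440. Dividing through by -444 gives the monic gcd y² + 2y + 10.
Cancel y² + 2y + 10 from numerator and denominator to get the reduced form.

(-4y² + 28y - 52)/(y + 7)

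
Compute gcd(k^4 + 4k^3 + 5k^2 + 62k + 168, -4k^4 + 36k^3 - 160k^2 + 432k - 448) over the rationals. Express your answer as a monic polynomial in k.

k^2 - 3k + 14

Euclidean algorithm in ℚ[k]:
  k^4 + 4k^3 + 5k^2 + 62k + 168 = (-1/4)(-4k^4 + 36k^3 - 160k^2 + 432k - 448) + (13k^3 - 35k^2 + 170k + 56)
  -4k^4 + 36k^3 - 160k^2 + 432k - 448 = (-(4/13)k + 328/169)(13k^3 - 35k^2 + 170k + 56) + (-(6720/169)k^2 + (20160/169)k - 94080/169)
  13k^3 - 35k^2 + 170k + 56 = (-(2197/6720)k - 169/1680)(-(6720/169)k^2 + (20160/169)k - 94080/169) + (0)
Last nonzero remainder: -(6720/169)k^2 + (20160/169)k - 94080/169. Dividing through by -6720/169 gives the monic gcd k^2 - 3k + 14.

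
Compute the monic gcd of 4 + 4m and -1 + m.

Euclidean algorithm in ℚ[m]:
  4m + 4 = (4)(m - 1) + (8)
  m - 1 = ((1/8)m - 1/8)(8) + (0)
The last nonzero remainder is the constant 8, so the polynomials are coprime and gcd = 1.

1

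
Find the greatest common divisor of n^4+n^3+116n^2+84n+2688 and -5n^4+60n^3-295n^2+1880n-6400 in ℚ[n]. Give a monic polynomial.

n^2+n+32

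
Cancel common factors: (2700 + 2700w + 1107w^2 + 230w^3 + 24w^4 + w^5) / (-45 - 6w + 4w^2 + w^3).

(180 + 96w + 17w^2 + w^3)/(-3 + w)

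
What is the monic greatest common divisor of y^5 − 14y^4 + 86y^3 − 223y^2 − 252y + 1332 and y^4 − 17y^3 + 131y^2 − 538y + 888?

By polynomial division,
  y^5 − 14y^4 + 86y^3 − 223y^2 − 252y + 1332 = (y + 3)(y^4 − 17y^3 + 131y^2 − 538y + 888) + (6y^3 − 78y^2 + 474y − 1332)
  y^4 − 17y^3 + 131y^2 − 538y + 888 = ((1/6)y − 2/3)(6y^3 − 78y^2 + 474y − 1332) + (0)
Last nonzero remainder: 6y^3 − 78y^2 + 474y − 1332. Dividing through by 6 gives the monic gcd y^3 − 13y^2 + 79y − 222.

y^3 − 13y^2 + 79y − 222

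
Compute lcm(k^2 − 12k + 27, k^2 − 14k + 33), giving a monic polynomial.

Euclidean algorithm in ℚ[k]:
  k^2 − 12k + 27 = (k^2 − 14k + 33) + (2k − 6)
  k^2 − 14k + 33 = ((1/2)k − 11/2)(2k − 6) + (0)
Last nonzero remainder: 2k − 6. Dividing through by 2 gives the monic gcd k − 3.
Then lcm(f, g) = f·g / gcd(f, g); expanding and making the result monic gives the answer.

k^3 − 23k^2 + 159k − 297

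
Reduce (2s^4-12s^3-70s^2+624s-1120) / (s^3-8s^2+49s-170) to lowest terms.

(2s^3-2s^2-80s+224)/(s^2-3s+34)

By polynomial division,
  2s^4-12s^3-70s^2+624s-1120 = (2s+4)(s^3-8s^2+49s-170) + (-136s^2+768s-440)
  s^3-8s^2+49s-170 = (-(1/136)s+5/289)(-136s^2+768s-440) + ((9386/289)s-46930/289)
  -136s^2+768s-440 = (-(19652/4693)s+12716/4693)((9386/289)s-46930/289) + (0)
Last nonzero remainder: (9386/289)s-46930/289. Dividing through by 9386/289 gives the monic gcd s-5.
Cancel s-5 from numerator and denominator to get the reduced form.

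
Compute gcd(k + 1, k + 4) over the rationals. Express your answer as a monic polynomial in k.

By polynomial division,
  k + 1 = (k + 4) + (-3)
  k + 4 = (-(1/3)k - 4/3)(-3) + (0)
The last nonzero remainder is the constant -3, so the polynomials are coprime and gcd = 1.

1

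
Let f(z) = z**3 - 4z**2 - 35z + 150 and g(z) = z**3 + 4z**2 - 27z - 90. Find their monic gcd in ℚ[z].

Apply the Euclidean algorithm:
  z**3 - 4z**2 - 35z + 150 = (z**3 + 4z**2 - 27z - 90) + (-8z**2 - 8z + 240)
  z**3 + 4z**2 - 27z - 90 = (-(1/8)z - 3/8)(-8z**2 - 8z + 240) + (0)
Last nonzero remainder: -8z**2 - 8z + 240. Dividing through by -8 gives the monic gcd z**2 + z - 30.

z**2 + z - 30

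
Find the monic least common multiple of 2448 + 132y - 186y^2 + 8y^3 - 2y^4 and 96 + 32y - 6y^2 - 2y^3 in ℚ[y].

-4896 - 1488y + 306y^2 + 77y^3 + y^5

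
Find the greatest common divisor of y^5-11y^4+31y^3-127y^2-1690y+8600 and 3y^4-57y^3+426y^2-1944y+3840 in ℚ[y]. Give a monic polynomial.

Euclidean algorithm in ℚ[y]:
  y^5-11y^4+31y^3-127y^2-1690y+8600 = ((1/3)y+8/3)(3y^4-57y^3+426y^2-1944y+3840) + (41y^3-615y^2+2214y-1640)
  3y^4-57y^3+426y^2-1944y+3840 = ((3/41)y-12/41)(41y^3-615y^2+2214y-1640) + (84y^2-1176y+3360)
  41y^3-615y^2+2214y-1640 = ((41/84)y-41/84)(84y^2-1176y+3360) + (0)
Last nonzero remainder: 84y^2-1176y+3360. Dividing through by 84 gives the monic gcd y^2-14y+40.

y^2-14y+40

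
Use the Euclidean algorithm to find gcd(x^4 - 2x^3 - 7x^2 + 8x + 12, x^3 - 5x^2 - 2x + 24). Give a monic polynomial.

Euclidean algorithm in ℚ[x]:
  x^4 - 2x^3 - 7x^2 + 8x + 12 = (x + 3)(x^3 - 5x^2 - 2x + 24) + (10x^2 - 10x - 60)
  x^3 - 5x^2 - 2x + 24 = ((1/10)x - 2/5)(10x^2 - 10x - 60) + (0)
Last nonzero remainder: 10x^2 - 10x - 60. Dividing through by 10 gives the monic gcd x^2 - x - 6.

x^2 - x - 6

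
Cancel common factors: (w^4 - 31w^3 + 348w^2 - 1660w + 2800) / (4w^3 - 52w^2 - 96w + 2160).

By polynomial division,
  w^4 - 31w^3 + 348w^2 - 1660w + 2800 = ((1/4)w - 9/2)(4w^3 - 52w^2 - 96w + 2160) + (138w^2 - 2632w + 12520)
  4w^3 - 52w^2 - 96w + 2160 = ((2/69)w + 838/4761)(138w^2 - 2632w + 12520) + ((20800/4761)w - 208000/4761)
  138w^2 - 2632w + 12520 = ((328509/10400)w - 1490193/5200)((20800/4761)w - 208000/4761) + (0)
Last nonzero remainder: (20800/4761)w - 208000/4761. Dividing through by 20800/4761 gives the monic gcd w - 10.
Cancel w - 10 from numerator and denominator to get the reduced form.

(w^3 - 21w^2 + 138w - 280)/(4w^2 - 12w - 216)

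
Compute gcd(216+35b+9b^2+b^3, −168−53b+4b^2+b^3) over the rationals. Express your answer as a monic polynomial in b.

8+b

By polynomial division,
  b^3+9b^2+35b+216 = (b^3+4b^2−53b−168) + (5b^2+88b+384)
  b^3+4b^2−53b−168 = ((1/5)b−68/25)(5b^2+88b+384) + ((2739/25)b+21912/25)
  5b^2+88b+384 = ((125/2739)b+400/913)((2739/25)b+21912/25) + (0)
Last nonzero remainder: (2739/25)b+21912/25. Dividing through by 2739/25 gives the monic gcd b+8.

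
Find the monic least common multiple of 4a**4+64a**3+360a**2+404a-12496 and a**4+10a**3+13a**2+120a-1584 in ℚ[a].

a**6+19a**5+174a**4+947a**3+419a**2-5736a-112464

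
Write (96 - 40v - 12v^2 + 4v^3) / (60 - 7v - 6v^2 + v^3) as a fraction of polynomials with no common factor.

(-8 + 4v)/(-5 + v)

Repeated division with remainder:
  4v^3 - 12v^2 - 40v + 96 = (4)(v^3 - 6v^2 - 7v + 60) + (12v^2 - 12v - 144)
  v^3 - 6v^2 - 7v + 60 = ((1/12)v - 5/12)(12v^2 - 12v - 144) + (0)
Last nonzero remainder: 12v^2 - 12v - 144. Dividing through by 12 gives the monic gcd v^2 - v - 12.
Cancel v^2 - v - 12 from numerator and denominator to get the reduced form.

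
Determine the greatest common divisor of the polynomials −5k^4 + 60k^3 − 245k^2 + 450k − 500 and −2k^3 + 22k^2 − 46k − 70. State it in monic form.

Euclidean algorithm in ℚ[k]:
  −5k^4 + 60k^3 − 245k^2 + 450k − 500 = ((5/2)k − 5/2)(−2k^3 + 22k^2 − 46k − 70) + (−75k^2 + 510k − 675)
  −2k^3 + 22k^2 − 46k − 70 = ((2/75)k − 14/125)(−75k^2 + 510k − 675) + ((728/25)k − 728/5)
  −75k^2 + 510k − 675 = (−(1875/728)k + 3375/728)((728/25)k − 728/5) + (0)
Last nonzero remainder: (728/25)k − 728/5. Dividing through by 728/25 gives the monic gcd k − 5.

k − 5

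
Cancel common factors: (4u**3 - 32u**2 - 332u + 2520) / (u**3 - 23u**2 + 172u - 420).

By polynomial division,
  4u**3 - 32u**2 - 332u + 2520 = (4)(u**3 - 23u**2 + 172u - 420) + (60u**2 - 1020u + 4200)
  u**3 - 23u**2 + 172u - 420 = ((1/60)u - 1/10)(60u**2 - 1020u + 4200) + (0)
Last nonzero remainder: 60u**2 - 1020u + 4200. Dividing through by 60 gives the monic gcd u**2 - 17u + 70.
Cancel u**2 - 17u + 70 from numerator and denominator to get the reduced form.

(4u + 36)/(u - 6)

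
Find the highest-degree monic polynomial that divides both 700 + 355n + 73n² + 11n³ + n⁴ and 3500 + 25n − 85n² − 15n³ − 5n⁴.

By polynomial division,
  n⁴ + 11n³ + 73n² + 355n + 700 = (−1/5)(−5n⁴ − 15n³ − 85n² + 25n + 3500) + (8n³ + 56n² + 360n + 1400)
  −5n⁴ − 15n³ − 85n² + 25n + 3500 = (−(5/8)n + 5/2)(8n³ + 56n² + 360n + 1400) + (0)
Last nonzero remainder: 8n³ + 56n² + 360n + 1400. Dividing through by 8 gives the monic gcd n³ + 7n² + 45n + 175.

175 + 45n + 7n² + n³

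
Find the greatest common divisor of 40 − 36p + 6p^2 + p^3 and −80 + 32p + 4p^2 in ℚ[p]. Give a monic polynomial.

−20 + 8p + p^2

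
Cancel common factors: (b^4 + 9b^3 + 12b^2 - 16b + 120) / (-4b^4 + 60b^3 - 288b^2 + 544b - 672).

(-b^2 - 11b - 30)/(4b^2 - 52b + 168)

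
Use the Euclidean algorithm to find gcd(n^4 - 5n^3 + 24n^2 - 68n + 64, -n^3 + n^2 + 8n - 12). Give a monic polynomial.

Apply the Euclidean algorithm:
  n^4 - 5n^3 + 24n^2 - 68n + 64 = (-n + 4)(-n^3 + n^2 + 8n - 12) + (28n^2 - 112n + 112)
  -n^3 + n^2 + 8n - 12 = (-(1/28)n - 3/28)(28n^2 - 112n + 112) + (0)
Last nonzero remainder: 28n^2 - 112n + 112. Dividing through by 28 gives the monic gcd n^2 - 4n + 4.

n^2 - 4n + 4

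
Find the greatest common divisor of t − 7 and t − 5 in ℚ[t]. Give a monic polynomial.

1

Apply the Euclidean algorithm:
  t − 7 = (t − 5) + (−2)
  t − 5 = (−(1/2)t + 5/2)(−2) + (0)
The last nonzero remainder is the constant −2, so the polynomials are coprime and gcd = 1.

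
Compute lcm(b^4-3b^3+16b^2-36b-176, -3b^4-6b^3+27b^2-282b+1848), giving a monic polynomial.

b^5+4b^4-5b^3+76b^2-428b-1232

Euclidean algorithm in ℚ[b]:
  b^4-3b^3+16b^2-36b-176 = (-1/3)(-3b^4-6b^3+27b^2-282b+1848) + (-5b^3+25b^2-130b+440)
  -3b^4-6b^3+27b^2-282b+1848 = ((3/5)b+21/5)(-5b^3+25b^2-130b+440) + (0)
Last nonzero remainder: -5b^3+25b^2-130b+440. Dividing through by -5 gives the monic gcd b^3-5b^2+26b-88.
Then lcm(f, g) = f·g / gcd(f, g); expanding and making the result monic gives the answer.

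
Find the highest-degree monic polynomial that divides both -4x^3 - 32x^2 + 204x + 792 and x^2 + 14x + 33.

Apply the Euclidean algorithm:
  -4x^3 - 32x^2 + 204x + 792 = (-4x + 24)(x^2 + 14x + 33) + (0)
The last nonzero remainder x^2 + 14x + 33 is already monic.

x^2 + 14x + 33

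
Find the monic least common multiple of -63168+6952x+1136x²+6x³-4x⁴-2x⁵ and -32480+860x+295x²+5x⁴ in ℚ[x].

3663744-434800x-30828x²-3256x³-333x⁴+111x⁵+x⁶+x⁷

Apply the Euclidean algorithm:
  -2x⁵-4x⁴+6x³+1136x²+6952x-63168 = (-(2/5)x-4/5)(5x⁴+295x²+860x-32480) + (124x³+1716x²-5352x-89152)
  5x⁴+295x²+860x-32480 = ((5/124)x-2145/3844)(124x³+1716x²-5352x-89152) + ((1411090/961)x²+(1411090/961)x-79021040/961)
  124x³+1716x²-5352x-89152 = ((59582/705545)x+764956/705545)((1411090/961)x²+(1411090/961)x-79021040/961) + (0)
Last nonzero remainder: (1411090/961)x²+(1411090/961)x-79021040/961. Dividing through by 1411090/961 gives the monic gcd x²+x-56.
Then lcm(f, g) = f·g / gcd(f, g); expanding and making the result monic gives the answer.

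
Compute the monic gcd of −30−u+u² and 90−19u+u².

Apply the Euclidean algorithm:
  u²−u−30 = (u²−19u+90) + (18u−120)
  u²−19u+90 = ((1/18)u−37/54)(18u−120) + (70/9)
  18u−120 = ((81/35)u−108/7)(70/9) + (0)
The last nonzero remainder is the constant 70/9, so the polynomials are coprime and gcd = 1.

1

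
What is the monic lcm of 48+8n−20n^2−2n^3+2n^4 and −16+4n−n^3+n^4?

Euclidean algorithm in ℚ[n]:
  2n^4−2n^3−20n^2+8n+48 = (2)(n^4−n^3+4n−16) + (−20n^2+80)
  n^4−n^3+4n−16 = (−(1/20)n^2+(1/20)n−1/5)(−20n^2+80) + (0)
Last nonzero remainder: −20n^2+80. Dividing through by −20 gives the monic gcd n^2−4.
Then lcm(f, g) = f·g / gcd(f, g); expanding and making the result monic gives the answer.

96−8n−20n^2+10n^3−5n^4−2n^5+n^6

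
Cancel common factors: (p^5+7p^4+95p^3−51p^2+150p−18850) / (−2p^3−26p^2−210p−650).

(−p^3+p^2−38p+290)/(2p+10)

Repeated division with remainder:
  p^5+7p^4+95p^3−51p^2+150p−18850 = (−(1/2)p^2+3p−34)(−2p^3−26p^2−210p−650) + (−630p^2−5040p−40950)
  −2p^3−26p^2−210p−650 = ((1/315)p+1/63)(−630p^2−5040p−40950) + (0)
Last nonzero remainder: −630p^2−5040p−40950. Dividing through by −630 gives the monic gcd p^2+8p+65.
Cancel p^2+8p+65 from numerator and denominator to get the reduced form.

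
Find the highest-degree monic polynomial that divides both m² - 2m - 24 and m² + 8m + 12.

1

Apply the Euclidean algorithm:
  m² - 2m - 24 = (m² + 8m + 12) + (-10m - 36)
  m² + 8m + 12 = (-(1/10)m - 11/25)(-10m - 36) + (-96/25)
  -10m - 36 = ((125/48)m + 75/8)(-96/25) + (0)
The last nonzero remainder is the constant -96/25, so the polynomials are coprime and gcd = 1.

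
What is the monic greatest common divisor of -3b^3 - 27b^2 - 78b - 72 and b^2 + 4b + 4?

b + 2

Repeated division with remainder:
  -3b^3 - 27b^2 - 78b - 72 = (-3b - 15)(b^2 + 4b + 4) + (-6b - 12)
  b^2 + 4b + 4 = (-(1/6)b - 1/3)(-6b - 12) + (0)
Last nonzero remainder: -6b - 12. Dividing through by -6 gives the monic gcd b + 2.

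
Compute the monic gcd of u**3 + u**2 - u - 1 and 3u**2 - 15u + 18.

1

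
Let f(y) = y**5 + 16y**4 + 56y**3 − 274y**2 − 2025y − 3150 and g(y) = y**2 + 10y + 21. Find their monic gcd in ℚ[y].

y**2 + 10y + 21

Apply the Euclidean algorithm:
  y**5 + 16y**4 + 56y**3 − 274y**2 − 2025y − 3150 = (y**3 + 6y**2 − 25y − 150)(y**2 + 10y + 21) + (0)
The last nonzero remainder y**2 + 10y + 21 is already monic.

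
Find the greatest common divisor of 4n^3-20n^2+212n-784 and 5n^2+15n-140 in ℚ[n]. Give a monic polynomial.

Euclidean algorithm in ℚ[n]:
  4n^3-20n^2+212n-784 = ((4/5)n-32/5)(5n^2+15n-140) + (420n-1680)
  5n^2+15n-140 = ((1/84)n+1/12)(420n-1680) + (0)
Last nonzero remainder: 420n-1680. Dividing through by 420 gives the monic gcd n-4.

n-4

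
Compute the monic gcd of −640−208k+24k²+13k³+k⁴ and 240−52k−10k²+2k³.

Repeated division with remainder:
  k⁴+13k³+24k²−208k−640 = ((1/2)k+9)(2k³−10k²−52k+240) + (140k²+140k−2800)
  2k³−10k²−52k+240 = ((1/70)k−3/35)(140k²+140k−2800) + (0)
Last nonzero remainder: 140k²+140k−2800. Dividing through by 140 gives the monic gcd k²+k−20.

−20+k+k²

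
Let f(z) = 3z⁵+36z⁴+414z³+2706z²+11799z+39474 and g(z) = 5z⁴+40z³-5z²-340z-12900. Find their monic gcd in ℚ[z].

Apply the Euclidean algorithm:
  3z⁵+36z⁴+414z³+2706z²+11799z+39474 = ((3/5)z+12/5)(5z⁴+40z³-5z²-340z-12900) + (321z³+2922z²+20355z+70434)
  5z⁴+40z³-5z²-340z-12900 = ((5/321)z-590/34347)(321z³+2922z²+20355z+70434) + (-(3112560/11449)z²-(12450240/11449)z-133840080/11449)
  321z³+2922z²+20355z+70434 = (-(1225043/1037520)z-1041859/172920)(-(3112560/11449)z²-(12450240/11449)z-133840080/11449) + (0)
Last nonzero remainder: -(3112560/11449)z²-(12450240/11449)z-133840080/11449. Dividing through by -3112560/11449 gives the monic gcd z²+4z+43.

z²+4z+43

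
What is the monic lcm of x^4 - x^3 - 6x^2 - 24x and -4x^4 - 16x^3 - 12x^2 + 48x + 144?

Apply the Euclidean algorithm:
  x^4 - x^3 - 6x^2 - 24x = (-1/4)(-4x^4 - 16x^3 - 12x^2 + 48x + 144) + (-5x^3 - 9x^2 - 12x + 36)
  -4x^4 - 16x^3 - 12x^2 + 48x + 144 = ((4/5)x + 44/25)(-5x^3 - 9x^2 - 12x + 36) + ((336/25)x^2 + (1008/25)x + 2016/25)
  -5x^3 - 9x^2 - 12x + 36 = (-(125/336)x + 25/56)((336/25)x^2 + (1008/25)x + 2016/25) + (0)
Last nonzero remainder: (336/25)x^2 + (1008/25)x + 2016/25. Dividing through by 336/25 gives the monic gcd x^2 + 3x + 6.
Then lcm(f, g) = f·g / gcd(f, g); expanding and making the result monic gives the answer.

x^6 - 13x^4 - 24x^3 + 12x^2 + 144x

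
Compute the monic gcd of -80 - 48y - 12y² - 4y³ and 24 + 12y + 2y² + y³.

Repeated division with remainder:
  -4y³ - 12y² - 48y - 80 = (-4)(y³ + 2y² + 12y + 24) + (-4y² + 16)
  y³ + 2y² + 12y + 24 = (-(1/4)y - 1/2)(-4y² + 16) + (16y + 32)
  -4y² + 16 = (-(1/4)y + 1/2)(16y + 32) + (0)
Last nonzero remainder: 16y + 32. Dividing through by 16 gives the monic gcd y + 2.

2 + y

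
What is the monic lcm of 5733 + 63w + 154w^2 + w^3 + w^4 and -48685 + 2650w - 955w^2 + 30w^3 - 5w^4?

613431 - 33390w + 21770w^2 - 908w^3 + 254w^4 - 6w^5 + w^6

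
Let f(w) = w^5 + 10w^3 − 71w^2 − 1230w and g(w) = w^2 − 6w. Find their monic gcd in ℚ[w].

w^2 − 6w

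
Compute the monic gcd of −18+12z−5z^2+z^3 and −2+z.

Euclidean algorithm in ℚ[z]:
  z^3−5z^2+12z−18 = (z^2−3z+6)(z−2) + (−6)
  z−2 = (−(1/6)z+1/3)(−6) + (0)
The last nonzero remainder is the constant −6, so the polynomials are coprime and gcd = 1.

1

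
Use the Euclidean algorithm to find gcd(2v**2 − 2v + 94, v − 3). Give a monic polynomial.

1

Apply the Euclidean algorithm:
  2v**2 − 2v + 94 = (2v + 4)(v − 3) + (106)
  v − 3 = ((1/106)v − 3/106)(106) + (0)
The last nonzero remainder is the constant 106, so the polynomials are coprime and gcd = 1.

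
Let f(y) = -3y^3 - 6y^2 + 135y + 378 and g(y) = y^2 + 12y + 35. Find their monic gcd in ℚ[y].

1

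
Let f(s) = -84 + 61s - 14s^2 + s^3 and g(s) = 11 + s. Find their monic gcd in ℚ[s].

1

Apply the Euclidean algorithm:
  s^3 - 14s^2 + 61s - 84 = (s^2 - 25s + 336)(s + 11) + (-3780)
  s + 11 = (-(1/3780)s - 11/3780)(-3780) + (0)
The last nonzero remainder is the constant -3780, so the polynomials are coprime and gcd = 1.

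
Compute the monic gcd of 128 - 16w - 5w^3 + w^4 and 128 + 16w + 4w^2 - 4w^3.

Euclidean algorithm in ℚ[w]:
  w^4 - 5w^3 - 16w + 128 = (-(1/4)w + 1)(-4w^3 + 4w^2 + 16w + 128) + (0)
Last nonzero remainder: -4w^3 + 4w^2 + 16w + 128. Dividing through by -4 gives the monic gcd w^3 - w^2 - 4w - 32.

-32 - 4w - w^2 + w^3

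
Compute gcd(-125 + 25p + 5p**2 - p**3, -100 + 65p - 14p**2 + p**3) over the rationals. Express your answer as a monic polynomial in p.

Repeated division with remainder:
  -p**3 + 5p**2 + 25p - 125 = (-1)(p**3 - 14p**2 + 65p - 100) + (-9p**2 + 90p - 225)
  p**3 - 14p**2 + 65p - 100 = (-(1/9)p + 4/9)(-9p**2 + 90p - 225) + (0)
Last nonzero remainder: -9p**2 + 90p - 225. Dividing through by -9 gives the monic gcd p**2 - 10p + 25.

25 - 10p + p**2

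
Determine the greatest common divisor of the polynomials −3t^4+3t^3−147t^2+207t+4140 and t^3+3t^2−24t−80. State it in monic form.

t^2−t−20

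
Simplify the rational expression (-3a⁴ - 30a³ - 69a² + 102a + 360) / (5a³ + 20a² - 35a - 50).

Repeated division with remainder:
  -3a⁴ - 30a³ - 69a² + 102a + 360 = (-(3/5)a - 18/5)(5a³ + 20a² - 35a - 50) + (-18a² - 54a + 180)
  5a³ + 20a² - 35a - 50 = (-(5/18)a - 5/18)(-18a² - 54a + 180) + (0)
Last nonzero remainder: -18a² - 54a + 180. Dividing through by -18 gives the monic gcd a² + 3a - 10.
Cancel a² + 3a - 10 from numerator and denominator to get the reduced form.

(-3a² - 21a - 36)/(5a + 5)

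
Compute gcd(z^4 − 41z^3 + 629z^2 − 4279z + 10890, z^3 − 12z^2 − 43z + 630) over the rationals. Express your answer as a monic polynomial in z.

z^2 − 19z + 90

Euclidean algorithm in ℚ[z]:
  z^4 − 41z^3 + 629z^2 − 4279z + 10890 = (z − 29)(z^3 − 12z^2 − 43z + 630) + (324z^2 − 6156z + 29160)
  z^3 − 12z^2 − 43z + 630 = ((1/324)z + 7/324)(324z^2 − 6156z + 29160) + (0)
Last nonzero remainder: 324z^2 − 6156z + 29160. Dividing through by 324 gives the monic gcd z^2 − 19z + 90.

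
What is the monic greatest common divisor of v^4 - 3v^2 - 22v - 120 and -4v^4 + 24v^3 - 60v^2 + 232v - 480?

v^3 - 3v^2 + 6v - 40

By polynomial division,
  v^4 - 3v^2 - 22v - 120 = (-1/4)(-4v^4 + 24v^3 - 60v^2 + 232v - 480) + (6v^3 - 18v^2 + 36v - 240)
  -4v^4 + 24v^3 - 60v^2 + 232v - 480 = (-(2/3)v + 2)(6v^3 - 18v^2 + 36v - 240) + (0)
Last nonzero remainder: 6v^3 - 18v^2 + 36v - 240. Dividing through by 6 gives the monic gcd v^3 - 3v^2 + 6v - 40.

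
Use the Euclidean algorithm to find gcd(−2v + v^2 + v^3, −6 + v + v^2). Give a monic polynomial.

Repeated division with remainder:
  v^3 + v^2 − 2v = (v)(v^2 + v − 6) + (4v)
  v^2 + v − 6 = ((1/4)v + 1/4)(4v) + (−6)
  4v = (−(2/3)v)(−6) + (0)
The last nonzero remainder is the constant −6, so the polynomials are coprime and gcd = 1.

1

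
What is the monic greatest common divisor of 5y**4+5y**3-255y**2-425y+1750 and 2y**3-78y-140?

y**2-2y-35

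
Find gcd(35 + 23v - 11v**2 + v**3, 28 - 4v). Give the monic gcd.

-7 + v

By polynomial division,
  v**3 - 11v**2 + 23v + 35 = (-(1/4)v**2 + v + 5/4)(-4v + 28) + (0)
Last nonzero remainder: -4v + 28. Dividing through by -4 gives the monic gcd v - 7.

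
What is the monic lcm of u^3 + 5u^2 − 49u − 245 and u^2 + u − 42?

Apply the Euclidean algorithm:
  u^3 + 5u^2 − 49u − 245 = (u + 4)(u^2 + u − 42) + (−11u − 77)
  u^2 + u − 42 = (−(1/11)u + 6/11)(−11u − 77) + (0)
Last nonzero remainder: −11u − 77. Dividing through by −11 gives the monic gcd u + 7.
Then lcm(f, g) = f·g / gcd(f, g); expanding and making the result monic gives the answer.

u^4 − u^3 − 79u^2 + 49u + 1470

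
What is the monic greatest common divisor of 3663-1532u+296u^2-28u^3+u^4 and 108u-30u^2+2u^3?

-9+u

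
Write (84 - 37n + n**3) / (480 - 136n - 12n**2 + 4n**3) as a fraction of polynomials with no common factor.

(-21 + 4n + n**2)/(-120 + 4n + 4n**2)

Repeated division with remainder:
  n**3 - 37n + 84 = (1/4)(4n**3 - 12n**2 - 136n + 480) + (3n**2 - 3n - 36)
  4n**3 - 12n**2 - 136n + 480 = ((4/3)n - 8/3)(3n**2 - 3n - 36) + (-96n + 384)
  3n**2 - 3n - 36 = (-(1/32)n - 3/32)(-96n + 384) + (0)
Last nonzero remainder: -96n + 384. Dividing through by -96 gives the monic gcd n - 4.
Cancel n - 4 from numerator and denominator to get the reduced form.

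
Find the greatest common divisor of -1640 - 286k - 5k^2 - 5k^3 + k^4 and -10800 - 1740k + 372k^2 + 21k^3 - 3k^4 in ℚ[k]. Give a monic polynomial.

Apply the Euclidean algorithm:
  k^4 - 5k^3 - 5k^2 - 286k - 1640 = (-1/3)(-3k^4 + 21k^3 + 372k^2 - 1740k - 10800) + (2k^3 + 119k^2 - 866k - 5240)
  -3k^4 + 21k^3 + 372k^2 - 1740k - 10800 = (-(3/2)k + 399/4)(2k^3 + 119k^2 - 866k - 5240) + (-(51189/4)k^2 + (153567/2)k + 511890)
  2k^3 + 119k^2 - 866k - 5240 = (-(8/51189)k - 524/51189)(-(51189/4)k^2 + (153567/2)k + 511890) + (0)
Last nonzero remainder: -(51189/4)k^2 + (153567/2)k + 511890. Dividing through by -51189/4 gives the monic gcd k^2 - 6k - 40.

-40 - 6k + k^2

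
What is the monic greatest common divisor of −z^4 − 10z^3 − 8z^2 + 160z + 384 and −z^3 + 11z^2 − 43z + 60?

z − 4

Apply the Euclidean algorithm:
  −z^4 − 10z^3 − 8z^2 + 160z + 384 = (z + 21)(−z^3 + 11z^2 − 43z + 60) + (−196z^2 + 1003z − 876)
  −z^3 + 11z^2 − 43z + 60 = ((1/196)z − 1153/38416)(−196z^2 + 1003z − 876) + (−(323733/38416)z + 323733/9604)
  −196z^2 + 1003z − 876 = ((7529536/323733)z − 2804368/107911)(−(323733/38416)z + 323733/9604) + (0)
Last nonzero remainder: −(323733/38416)z + 323733/9604. Dividing through by −323733/38416 gives the monic gcd z − 4.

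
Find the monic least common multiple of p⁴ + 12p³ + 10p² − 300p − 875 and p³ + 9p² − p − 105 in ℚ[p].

Apply the Euclidean algorithm:
  p⁴ + 12p³ + 10p² − 300p − 875 = (p + 3)(p³ + 9p² − p − 105) + (−16p² − 192p − 560)
  p³ + 9p² − p − 105 = (−(1/16)p + 3/16)(−16p² − 192p − 560) + (0)
Last nonzero remainder: −16p² − 192p − 560. Dividing through by −16 gives the monic gcd p² + 12p + 35.
Then lcm(f, g) = f·g / gcd(f, g); expanding and making the result monic gives the answer.

p⁵ + 9p⁴ − 26p³ − 330p² + 25p + 2625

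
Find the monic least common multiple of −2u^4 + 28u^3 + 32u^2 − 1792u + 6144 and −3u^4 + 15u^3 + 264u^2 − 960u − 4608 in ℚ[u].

u^5 − 11u^4 − 58u^3 + 848u^2 − 384u − 9216

Repeated division with remainder:
  −2u^4 + 28u^3 + 32u^2 − 1792u + 6144 = (2/3)(−3u^4 + 15u^3 + 264u^2 − 960u − 4608) + (18u^3 − 144u^2 − 1152u + 9216)
  −3u^4 + 15u^3 + 264u^2 − 960u − 4608 = (−(1/6)u − 1/2)(18u^3 − 144u^2 − 1152u + 9216) + (0)
Last nonzero remainder: 18u^3 − 144u^2 − 1152u + 9216. Dividing through by 18 gives the monic gcd u^3 − 8u^2 − 64u + 512.
Then lcm(f, g) = f·g / gcd(f, g); expanding and making the result monic gives the answer.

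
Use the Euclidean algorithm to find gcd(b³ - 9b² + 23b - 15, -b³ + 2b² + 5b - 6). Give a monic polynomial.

b² - 4b + 3

Apply the Euclidean algorithm:
  b³ - 9b² + 23b - 15 = (-1)(-b³ + 2b² + 5b - 6) + (-7b² + 28b - 21)
  -b³ + 2b² + 5b - 6 = ((1/7)b + 2/7)(-7b² + 28b - 21) + (0)
Last nonzero remainder: -7b² + 28b - 21. Dividing through by -7 gives the monic gcd b² - 4b + 3.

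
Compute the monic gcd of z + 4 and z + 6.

1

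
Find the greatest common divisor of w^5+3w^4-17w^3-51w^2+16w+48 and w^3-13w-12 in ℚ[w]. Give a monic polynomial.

w^3-13w-12

Apply the Euclidean algorithm:
  w^5+3w^4-17w^3-51w^2+16w+48 = (w^2+3w-4)(w^3-13w-12) + (0)
The last nonzero remainder w^3-13w-12 is already monic.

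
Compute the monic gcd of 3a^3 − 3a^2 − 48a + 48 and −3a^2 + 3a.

a − 1

Apply the Euclidean algorithm:
  3a^3 − 3a^2 − 48a + 48 = (−a)(−3a^2 + 3a) + (−48a + 48)
  −3a^2 + 3a = ((1/16)a)(−48a + 48) + (0)
Last nonzero remainder: −48a + 48. Dividing through by −48 gives the monic gcd a − 1.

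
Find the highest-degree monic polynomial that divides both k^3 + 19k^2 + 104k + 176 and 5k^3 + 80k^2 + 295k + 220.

Euclidean algorithm in ℚ[k]:
  k^3 + 19k^2 + 104k + 176 = (1/5)(5k^3 + 80k^2 + 295k + 220) + (3k^2 + 45k + 132)
  5k^3 + 80k^2 + 295k + 220 = ((5/3)k + 5/3)(3k^2 + 45k + 132) + (0)
Last nonzero remainder: 3k^2 + 45k + 132. Dividing through by 3 gives the monic gcd k^2 + 15k + 44.

k^2 + 15k + 44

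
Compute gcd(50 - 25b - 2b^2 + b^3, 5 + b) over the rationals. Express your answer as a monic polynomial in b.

Repeated division with remainder:
  b^3 - 2b^2 - 25b + 50 = (b^2 - 7b + 10)(b + 5) + (0)
The last nonzero remainder b + 5 is already monic.

5 + b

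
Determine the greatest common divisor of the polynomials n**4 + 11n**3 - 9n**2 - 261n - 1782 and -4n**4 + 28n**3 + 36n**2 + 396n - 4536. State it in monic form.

n**3 - 9n - 162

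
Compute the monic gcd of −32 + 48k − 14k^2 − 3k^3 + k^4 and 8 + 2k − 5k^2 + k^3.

8 − 6k + k^2

Repeated division with remainder:
  k^4 − 3k^3 − 14k^2 + 48k − 32 = (k + 2)(k^3 − 5k^2 + 2k + 8) + (−6k^2 + 36k − 48)
  k^3 − 5k^2 + 2k + 8 = (−(1/6)k − 1/6)(−6k^2 + 36k − 48) + (0)
Last nonzero remainder: −6k^2 + 36k − 48. Dividing through by −6 gives the monic gcd k^2 − 6k + 8.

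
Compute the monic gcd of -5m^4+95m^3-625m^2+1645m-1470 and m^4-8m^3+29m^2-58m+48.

m^2-5m+6

Apply the Euclidean algorithm:
  -5m^4+95m^3-625m^2+1645m-1470 = (-5)(m^4-8m^3+29m^2-58m+48) + (55m^3-480m^2+1355m-1230)
  m^4-8m^3+29m^2-58m+48 = ((1/55)m+8/605)(55m^3-480m^2+1355m-1230) + ((1296/121)m^2-(6480/121)m+7776/121)
  55m^3-480m^2+1355m-1230 = ((6655/1296)m-24805/1296)((1296/121)m^2-(6480/121)m+7776/121) + (0)
Last nonzero remainder: (1296/121)m^2-(6480/121)m+7776/121. Dividing through by 1296/121 gives the monic gcd m^2-5m+6.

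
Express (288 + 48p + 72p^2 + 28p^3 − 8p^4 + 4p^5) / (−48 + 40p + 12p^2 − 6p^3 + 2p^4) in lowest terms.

Apply the Euclidean algorithm:
  4p^5 − 8p^4 + 28p^3 + 72p^2 + 48p + 288 = (2p + 2)(2p^4 − 6p^3 + 12p^2 + 40p − 48) + (16p^3 − 32p^2 + 64p + 384)
  2p^4 − 6p^3 + 12p^2 + 40p − 48 = ((1/8)p − 1/8)(16p^3 − 32p^2 + 64p + 384) + (0)
Last nonzero remainder: 16p^3 − 32p^2 + 64p + 384. Dividing through by 16 gives the monic gcd p^3 − 2p^2 + 4p + 24.
Cancel p^3 − 2p^2 + 4p + 24 from numerator and denominator to get the reduced form.

(6 + 2p^2)/(−1 + p)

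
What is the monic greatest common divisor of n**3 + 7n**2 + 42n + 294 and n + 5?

Euclidean algorithm in ℚ[n]:
  n**3 + 7n**2 + 42n + 294 = (n**2 + 2n + 32)(n + 5) + (134)
  n + 5 = ((1/134)n + 5/134)(134) + (0)
The last nonzero remainder is the constant 134, so the polynomials are coprime and gcd = 1.

1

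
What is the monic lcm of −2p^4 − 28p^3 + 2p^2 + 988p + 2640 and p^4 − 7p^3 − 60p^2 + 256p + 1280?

p^6 − 2p^5 − 161p^4 + 418p^3 + 6520p^2 − 10496p − 84480

Apply the Euclidean algorithm:
  −2p^4 − 28p^3 + 2p^2 + 988p + 2640 = (−2)(p^4 − 7p^3 − 60p^2 + 256p + 1280) + (−42p^3 − 118p^2 + 1500p + 5200)
  p^4 − 7p^3 − 60p^2 + 256p + 1280 = (−(1/42)p + 103/441)(−42p^3 − 118p^2 + 1500p + 5200) + ((1444/441)p^2 + (1444/49)p + 28880/441)
  −42p^3 − 118p^2 + 1500p + 5200 = (−(9261/722)p + 28665/361)((1444/441)p^2 + (1444/49)p + 28880/441) + (0)
Last nonzero remainder: (1444/441)p^2 + (1444/49)p + 28880/441. Dividing through by 1444/441 gives the monic gcd p^2 + 9p + 20.
Then lcm(f, g) = f·g / gcd(f, g); expanding and making the result monic gives the answer.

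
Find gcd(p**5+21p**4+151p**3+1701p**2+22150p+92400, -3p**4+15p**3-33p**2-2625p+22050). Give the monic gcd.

p**3+2p**2+25p+1050

Apply the Euclidean algorithm:
  p**5+21p**4+151p**3+1701p**2+22150p+92400 = (-(1/3)p-26/3)(-3p**4+15p**3-33p**2-2625p+22050) + (270p**3+540p**2+6750p+283500)
  -3p**4+15p**3-33p**2-2625p+22050 = (-(1/90)p+7/90)(270p**3+540p**2+6750p+283500) + (0)
Last nonzero remainder: 270p**3+540p**2+6750p+283500. Dividing through by 270 gives the monic gcd p**3+2p**2+25p+1050.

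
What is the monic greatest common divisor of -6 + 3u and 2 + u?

Apply the Euclidean algorithm:
  3u - 6 = (3)(u + 2) + (-12)
  u + 2 = (-(1/12)u - 1/6)(-12) + (0)
The last nonzero remainder is the constant -12, so the polynomials are coprime and gcd = 1.

1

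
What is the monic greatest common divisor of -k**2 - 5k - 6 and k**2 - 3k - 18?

By polynomial division,
  -k**2 - 5k - 6 = (-1)(k**2 - 3k - 18) + (-8k - 24)
  k**2 - 3k - 18 = (-(1/8)k + 3/4)(-8k - 24) + (0)
Last nonzero remainder: -8k - 24. Dividing through by -8 gives the monic gcd k + 3.

k + 3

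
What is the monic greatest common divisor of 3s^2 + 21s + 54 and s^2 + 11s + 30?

Apply the Euclidean algorithm:
  3s^2 + 21s + 54 = (3)(s^2 + 11s + 30) + (-12s - 36)
  s^2 + 11s + 30 = (-(1/12)s - 2/3)(-12s - 36) + (6)
  -12s - 36 = (-2s - 6)(6) + (0)
The last nonzero remainder is the constant 6, so the polynomials are coprime and gcd = 1.

1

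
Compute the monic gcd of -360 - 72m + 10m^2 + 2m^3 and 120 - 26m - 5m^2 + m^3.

-30 - m + m^2

Euclidean algorithm in ℚ[m]:
  2m^3 + 10m^2 - 72m - 360 = (2)(m^3 - 5m^2 - 26m + 120) + (20m^2 - 20m - 600)
  m^3 - 5m^2 - 26m + 120 = ((1/20)m - 1/5)(20m^2 - 20m - 600) + (0)
Last nonzero remainder: 20m^2 - 20m - 600. Dividing through by 20 gives the monic gcd m^2 - m - 30.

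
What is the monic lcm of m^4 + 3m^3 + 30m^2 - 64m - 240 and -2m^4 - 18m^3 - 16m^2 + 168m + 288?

m^6 + 13m^5 + 84m^4 + 308m^3 - 160m^2 - 3936m - 5760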